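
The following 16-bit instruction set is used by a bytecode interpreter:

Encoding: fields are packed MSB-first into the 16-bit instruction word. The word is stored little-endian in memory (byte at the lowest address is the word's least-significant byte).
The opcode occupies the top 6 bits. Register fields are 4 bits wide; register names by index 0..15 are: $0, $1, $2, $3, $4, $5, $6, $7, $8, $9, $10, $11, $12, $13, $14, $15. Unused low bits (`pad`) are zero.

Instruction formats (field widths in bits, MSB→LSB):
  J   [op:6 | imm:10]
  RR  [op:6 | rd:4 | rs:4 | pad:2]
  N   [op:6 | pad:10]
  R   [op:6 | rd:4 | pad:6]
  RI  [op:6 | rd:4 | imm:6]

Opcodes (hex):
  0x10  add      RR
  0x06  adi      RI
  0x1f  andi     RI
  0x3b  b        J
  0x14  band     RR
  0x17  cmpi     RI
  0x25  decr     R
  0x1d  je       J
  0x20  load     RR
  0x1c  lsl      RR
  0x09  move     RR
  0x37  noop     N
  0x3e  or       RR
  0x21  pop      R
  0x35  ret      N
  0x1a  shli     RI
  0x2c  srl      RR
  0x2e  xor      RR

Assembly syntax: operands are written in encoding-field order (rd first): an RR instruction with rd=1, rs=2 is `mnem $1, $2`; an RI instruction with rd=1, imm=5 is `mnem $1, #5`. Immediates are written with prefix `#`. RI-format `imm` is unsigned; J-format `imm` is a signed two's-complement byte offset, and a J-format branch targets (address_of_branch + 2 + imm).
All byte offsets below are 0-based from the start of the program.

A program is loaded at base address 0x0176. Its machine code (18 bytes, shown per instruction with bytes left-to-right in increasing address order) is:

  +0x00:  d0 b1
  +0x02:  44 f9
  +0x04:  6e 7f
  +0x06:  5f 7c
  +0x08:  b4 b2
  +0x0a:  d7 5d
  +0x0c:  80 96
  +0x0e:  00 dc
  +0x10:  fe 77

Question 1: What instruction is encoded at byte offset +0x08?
srl $10, $13

off 0x08: read b4 b2 as little → 0xb2b4
  op=0xb2b4>>10=0x2c ⇒ srl (RR)
  rd@[9:6]=0xa ⇒ $10
  rs@[5:2]=0xd ⇒ $13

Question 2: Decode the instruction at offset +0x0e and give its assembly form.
off 0x0e: read 00 dc as little → 0xdc00
  top 6b → 0x37 → noop [N]

noop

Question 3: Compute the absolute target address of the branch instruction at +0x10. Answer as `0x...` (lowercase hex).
0x0186

@+10  little-endian(fe 77) = 0x77fe
  op=0x77fe>>10=0x1d ⇒ je (J)
  imm: (w>>0)&0x3ff=0x3fe (s10→-2) → #-2
  target = base 0x0176 + off 0x10 + 2 + imm -2 = 0x0186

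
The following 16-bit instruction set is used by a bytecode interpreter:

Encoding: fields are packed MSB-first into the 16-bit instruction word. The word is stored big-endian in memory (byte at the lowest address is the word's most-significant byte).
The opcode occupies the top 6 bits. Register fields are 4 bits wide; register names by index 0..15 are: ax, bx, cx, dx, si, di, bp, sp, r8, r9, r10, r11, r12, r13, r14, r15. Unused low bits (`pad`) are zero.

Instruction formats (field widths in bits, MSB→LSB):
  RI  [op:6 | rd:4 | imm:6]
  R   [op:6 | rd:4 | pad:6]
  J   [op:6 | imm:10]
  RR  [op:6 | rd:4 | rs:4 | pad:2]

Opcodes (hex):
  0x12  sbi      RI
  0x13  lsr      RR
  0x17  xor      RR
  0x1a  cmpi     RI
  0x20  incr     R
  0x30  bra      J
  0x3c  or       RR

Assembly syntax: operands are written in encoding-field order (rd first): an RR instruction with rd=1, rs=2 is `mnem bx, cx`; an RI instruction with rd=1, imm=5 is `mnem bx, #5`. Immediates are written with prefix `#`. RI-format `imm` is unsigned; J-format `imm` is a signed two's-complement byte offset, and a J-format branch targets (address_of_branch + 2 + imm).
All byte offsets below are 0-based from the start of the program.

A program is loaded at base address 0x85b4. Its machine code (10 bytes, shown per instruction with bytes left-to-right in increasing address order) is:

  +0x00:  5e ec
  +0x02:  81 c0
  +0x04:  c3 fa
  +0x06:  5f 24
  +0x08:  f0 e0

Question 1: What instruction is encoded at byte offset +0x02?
@+02  big-endian(81 c0) = 0x81c0
  top 6b → 0x20 → incr [R]
  rd: (w>>6)&0xf=0x7 → sp

incr sp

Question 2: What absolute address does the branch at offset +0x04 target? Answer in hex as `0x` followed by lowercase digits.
0x85b4

[04] c3 fa → 0xc3fa
  top 6b → 0x30 → bra [J]
  imm@[9:0]=0x3fa (s10→-6) ⇒ #-6
  target = base 0x85b4 + off 0x04 + 2 + imm -6 = 0x85b4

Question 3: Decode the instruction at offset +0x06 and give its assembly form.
xor r12, r9

@+06  big-endian(5f 24) = 0x5f24
  opcode bits[15:10]=0x17: xor/RR
  rd: (w>>6)&0xf=0xc → r12
  rs: (w>>2)&0xf=0x9 → r9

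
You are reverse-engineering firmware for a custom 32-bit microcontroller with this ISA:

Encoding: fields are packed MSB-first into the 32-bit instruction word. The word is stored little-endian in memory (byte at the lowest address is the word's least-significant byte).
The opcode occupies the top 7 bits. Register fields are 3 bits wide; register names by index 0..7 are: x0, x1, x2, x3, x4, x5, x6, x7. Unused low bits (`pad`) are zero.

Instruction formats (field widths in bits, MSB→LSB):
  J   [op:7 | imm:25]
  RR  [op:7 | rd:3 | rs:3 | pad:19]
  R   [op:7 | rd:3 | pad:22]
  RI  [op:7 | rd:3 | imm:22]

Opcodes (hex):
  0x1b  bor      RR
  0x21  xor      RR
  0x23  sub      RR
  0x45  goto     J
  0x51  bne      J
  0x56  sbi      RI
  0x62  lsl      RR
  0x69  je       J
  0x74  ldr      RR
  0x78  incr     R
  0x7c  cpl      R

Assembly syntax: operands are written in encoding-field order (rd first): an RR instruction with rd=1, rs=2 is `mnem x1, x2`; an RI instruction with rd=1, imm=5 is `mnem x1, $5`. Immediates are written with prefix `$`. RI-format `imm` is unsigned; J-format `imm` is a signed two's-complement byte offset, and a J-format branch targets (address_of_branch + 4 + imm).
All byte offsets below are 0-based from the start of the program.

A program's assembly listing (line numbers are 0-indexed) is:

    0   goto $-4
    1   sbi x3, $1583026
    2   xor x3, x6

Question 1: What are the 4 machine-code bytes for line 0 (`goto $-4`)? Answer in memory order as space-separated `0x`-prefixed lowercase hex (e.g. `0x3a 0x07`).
L0: goto op=0x45:7|imm=-4:25 ⇒ 0x8bfffffc ⇒ little fc ff ff 8b

0xfc 0xff 0xff 0x8b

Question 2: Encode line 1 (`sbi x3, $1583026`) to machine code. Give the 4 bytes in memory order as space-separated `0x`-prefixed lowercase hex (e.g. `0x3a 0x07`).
0xb2 0x27 0xd8 0xac

1. sbi fields op=0x56:7|rd=3:3|imm=1583026:22 → word acd827b2h → b2 27 d8 ac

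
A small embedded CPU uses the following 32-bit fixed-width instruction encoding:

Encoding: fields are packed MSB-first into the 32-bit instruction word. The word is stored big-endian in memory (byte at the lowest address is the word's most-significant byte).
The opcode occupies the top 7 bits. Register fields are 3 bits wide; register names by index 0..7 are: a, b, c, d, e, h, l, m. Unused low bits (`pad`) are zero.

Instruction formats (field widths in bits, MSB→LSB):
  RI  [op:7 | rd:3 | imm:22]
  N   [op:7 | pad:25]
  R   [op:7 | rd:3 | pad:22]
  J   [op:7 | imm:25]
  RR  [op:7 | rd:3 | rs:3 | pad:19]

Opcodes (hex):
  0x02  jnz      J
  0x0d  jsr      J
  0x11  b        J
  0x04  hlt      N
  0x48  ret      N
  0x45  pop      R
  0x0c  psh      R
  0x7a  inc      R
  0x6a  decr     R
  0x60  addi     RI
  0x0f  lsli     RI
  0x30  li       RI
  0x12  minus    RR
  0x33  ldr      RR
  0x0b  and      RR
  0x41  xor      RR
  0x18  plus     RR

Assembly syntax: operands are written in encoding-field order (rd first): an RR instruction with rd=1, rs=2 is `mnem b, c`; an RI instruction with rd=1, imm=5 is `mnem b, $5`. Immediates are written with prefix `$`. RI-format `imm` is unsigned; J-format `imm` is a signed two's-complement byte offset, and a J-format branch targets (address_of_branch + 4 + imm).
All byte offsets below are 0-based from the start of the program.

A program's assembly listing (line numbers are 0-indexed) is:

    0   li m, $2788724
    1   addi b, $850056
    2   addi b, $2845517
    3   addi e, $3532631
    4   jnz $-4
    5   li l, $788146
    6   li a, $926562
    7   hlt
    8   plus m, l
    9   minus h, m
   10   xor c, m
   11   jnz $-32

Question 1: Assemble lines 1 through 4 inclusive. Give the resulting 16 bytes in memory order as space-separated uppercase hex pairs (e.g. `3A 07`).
1. addi fields op=0x60:7|rd=1:3|imm=850056:22 → word c04cf888h → c0 4c f8 88
2. addi fields op=0x60:7|rd=1:3|imm=2845517:22 → word c06b6b4dh → c0 6b 6b 4d
3. addi fields op=0x60:7|rd=4:3|imm=3532631:22 → word c135e757h → c1 35 e7 57
4. jnz fields op=0x2:7|imm=-4:25 → word 05fffffch → 05 ff ff fc

C0 4C F8 88 C0 6B 6B 4D C1 35 E7 57 05 FF FF FC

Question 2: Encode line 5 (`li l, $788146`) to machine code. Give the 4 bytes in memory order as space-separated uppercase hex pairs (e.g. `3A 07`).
61 8C 06 B2

L5: li op=0x30:7|rd=6:3|imm=788146:22 ⇒ 0x618c06b2 ⇒ big 61 8c 06 b2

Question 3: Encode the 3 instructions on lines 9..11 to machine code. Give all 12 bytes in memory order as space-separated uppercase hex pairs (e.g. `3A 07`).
line 9 (minus): pack op=0x12:7|rd=5:3|rs=7:3|pad=0:19 = 0x25780000; big→ 25 78 00 00
line 10 (xor): pack op=0x41:7|rd=2:3|rs=7:3|pad=0:19 = 0x82b80000; big→ 82 b8 00 00
line 11 (jnz): pack op=0x2:7|imm=-32:25 = 0x05ffffe0; big→ 05 ff ff e0

25 78 00 00 82 B8 00 00 05 FF FF E0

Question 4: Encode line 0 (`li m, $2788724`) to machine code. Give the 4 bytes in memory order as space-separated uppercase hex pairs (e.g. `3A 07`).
0. li fields op=0x30:7|rd=7:3|imm=2788724:22 → word 61ea8d74h → 61 ea 8d 74

61 EA 8D 74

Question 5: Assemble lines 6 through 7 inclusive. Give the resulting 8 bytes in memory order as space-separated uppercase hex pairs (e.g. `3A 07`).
60 0E 23 62 08 00 00 00

6. li fields op=0x30:7|rd=0:3|imm=926562:22 → word 600e2362h → 60 0e 23 62
7. hlt fields op=0x4:7|pad=0:25 → word 08000000h → 08 00 00 00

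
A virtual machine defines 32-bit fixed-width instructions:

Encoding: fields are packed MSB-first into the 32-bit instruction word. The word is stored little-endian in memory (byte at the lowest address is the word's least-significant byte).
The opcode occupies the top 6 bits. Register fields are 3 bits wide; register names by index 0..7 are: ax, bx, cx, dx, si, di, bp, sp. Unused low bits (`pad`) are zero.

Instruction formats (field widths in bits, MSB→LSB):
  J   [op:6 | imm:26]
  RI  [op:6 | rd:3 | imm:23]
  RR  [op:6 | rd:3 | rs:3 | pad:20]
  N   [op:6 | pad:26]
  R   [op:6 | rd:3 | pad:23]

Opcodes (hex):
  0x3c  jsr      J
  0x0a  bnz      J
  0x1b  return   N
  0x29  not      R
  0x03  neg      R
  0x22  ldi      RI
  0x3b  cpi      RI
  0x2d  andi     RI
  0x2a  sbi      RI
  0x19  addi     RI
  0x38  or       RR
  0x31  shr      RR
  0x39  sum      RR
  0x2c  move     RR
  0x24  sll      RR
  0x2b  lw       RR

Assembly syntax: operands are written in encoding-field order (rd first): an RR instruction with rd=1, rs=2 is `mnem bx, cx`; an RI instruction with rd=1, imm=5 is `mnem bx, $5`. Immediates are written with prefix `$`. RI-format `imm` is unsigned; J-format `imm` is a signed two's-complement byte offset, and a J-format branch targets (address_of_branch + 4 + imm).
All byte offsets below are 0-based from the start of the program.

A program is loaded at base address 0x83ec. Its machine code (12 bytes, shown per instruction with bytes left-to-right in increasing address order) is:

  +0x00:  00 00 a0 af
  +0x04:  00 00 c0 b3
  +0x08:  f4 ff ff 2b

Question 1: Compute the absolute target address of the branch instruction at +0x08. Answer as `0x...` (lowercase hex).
0x83ec

off 0x08: read f4 ff ff 2b as little → 0x2bfffff4
  op=0x2bfffff4>>26=0xa ⇒ bnz (J)
  imm@[25:0]=0x3fffff4 (s26→-12) ⇒ $-12
  target = base 0x83ec + off 0x08 + 4 + imm -12 = 0x83ec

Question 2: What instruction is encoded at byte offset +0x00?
lw sp, cx

off 0x00: read 00 00 a0 af as little → 0xafa00000
  top 6b → 0x2b → lw [RR]
  rd@[25:23]=0x7 ⇒ sp
  rs@[22:20]=0x2 ⇒ cx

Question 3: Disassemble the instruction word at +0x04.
[04] 00 00 c0 b3 → 0xb3c00000
  opcode bits[31:26]=0x2c: move/RR
  rd@[25:23]=0x7 ⇒ sp
  rs@[22:20]=0x4 ⇒ si

move sp, si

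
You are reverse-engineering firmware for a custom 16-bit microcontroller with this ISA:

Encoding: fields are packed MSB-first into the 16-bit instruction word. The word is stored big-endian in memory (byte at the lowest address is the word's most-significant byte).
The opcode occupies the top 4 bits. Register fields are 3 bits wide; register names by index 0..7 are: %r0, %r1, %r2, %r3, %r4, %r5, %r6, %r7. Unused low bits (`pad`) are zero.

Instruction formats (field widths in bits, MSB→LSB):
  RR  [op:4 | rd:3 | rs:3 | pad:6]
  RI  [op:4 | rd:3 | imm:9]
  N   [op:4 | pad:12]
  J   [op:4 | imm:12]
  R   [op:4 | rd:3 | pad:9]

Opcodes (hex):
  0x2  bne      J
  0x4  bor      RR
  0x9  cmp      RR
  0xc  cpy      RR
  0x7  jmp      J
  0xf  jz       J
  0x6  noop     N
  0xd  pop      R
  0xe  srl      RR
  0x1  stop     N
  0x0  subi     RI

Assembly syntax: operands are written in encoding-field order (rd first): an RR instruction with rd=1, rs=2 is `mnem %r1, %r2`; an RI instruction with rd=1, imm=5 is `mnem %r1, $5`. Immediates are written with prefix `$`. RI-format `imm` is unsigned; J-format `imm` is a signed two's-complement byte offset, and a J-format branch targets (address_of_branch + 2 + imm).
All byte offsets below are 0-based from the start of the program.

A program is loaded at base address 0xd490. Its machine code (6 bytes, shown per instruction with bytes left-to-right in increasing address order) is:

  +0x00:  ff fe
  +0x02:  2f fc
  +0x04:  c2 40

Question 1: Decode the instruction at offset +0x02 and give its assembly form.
[02] 2f fc → 0x2ffc
  op=0x2ffc>>12=0x2 ⇒ bne (J)
  imm@[11:0]=0xffc (s12→-4) ⇒ $-4

bne $-4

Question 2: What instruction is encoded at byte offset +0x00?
[00] ff fe → 0xfffe
  top 4b → 0xf → jz [J]
  imm@[11:0]=0xffe (s12→-2) ⇒ $-2

jz $-2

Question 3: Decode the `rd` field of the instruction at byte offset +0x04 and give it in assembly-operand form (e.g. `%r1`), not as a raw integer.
@+04  big-endian(c2 40) = 0xc240
  top 4b → 0xc → cpy [RR]
  rd@[11:9]=0x1 ⇒ %r1
  rs@[8:6]=0x1 ⇒ %r1

%r1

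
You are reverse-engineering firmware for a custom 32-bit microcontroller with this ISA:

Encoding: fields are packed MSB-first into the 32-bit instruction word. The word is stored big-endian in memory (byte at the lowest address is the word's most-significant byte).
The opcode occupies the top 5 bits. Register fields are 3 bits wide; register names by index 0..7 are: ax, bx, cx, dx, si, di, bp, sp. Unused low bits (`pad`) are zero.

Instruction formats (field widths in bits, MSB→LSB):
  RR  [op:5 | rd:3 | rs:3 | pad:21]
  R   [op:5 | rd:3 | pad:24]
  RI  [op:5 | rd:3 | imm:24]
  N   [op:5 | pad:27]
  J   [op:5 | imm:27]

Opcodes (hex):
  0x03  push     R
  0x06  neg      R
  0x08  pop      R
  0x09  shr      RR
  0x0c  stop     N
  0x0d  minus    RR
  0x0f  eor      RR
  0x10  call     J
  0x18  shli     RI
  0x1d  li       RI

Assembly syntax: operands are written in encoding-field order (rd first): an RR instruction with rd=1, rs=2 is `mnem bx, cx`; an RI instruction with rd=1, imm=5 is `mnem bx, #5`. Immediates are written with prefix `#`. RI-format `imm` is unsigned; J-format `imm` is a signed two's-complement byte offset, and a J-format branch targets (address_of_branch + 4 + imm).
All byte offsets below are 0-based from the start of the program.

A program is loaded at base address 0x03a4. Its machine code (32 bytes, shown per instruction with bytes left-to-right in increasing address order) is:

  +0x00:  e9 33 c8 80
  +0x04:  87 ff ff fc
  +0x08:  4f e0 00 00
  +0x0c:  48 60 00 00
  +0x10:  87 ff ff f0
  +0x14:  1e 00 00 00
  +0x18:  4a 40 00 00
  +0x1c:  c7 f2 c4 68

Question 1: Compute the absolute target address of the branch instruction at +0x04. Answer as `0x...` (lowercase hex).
+0x04: 87 ff ff fc ⇒ word 0x87fffffc (big)
  op=0x87fffffc>>27=0x10 ⇒ call (J)
  [26:0] imm=134217724 (s27→-4) = #-4
  target = base 0x03a4 + off 0x04 + 4 + imm -4 = 0x03a8

0x03a8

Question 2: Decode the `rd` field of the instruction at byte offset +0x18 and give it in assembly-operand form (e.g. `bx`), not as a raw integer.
+0x18: 4a 40 00 00 ⇒ word 0x4a400000 (big)
  top 5b → 0x9 → shr [RR]
  [26:24] rd=2 = cx
  [23:21] rs=2 = cx

cx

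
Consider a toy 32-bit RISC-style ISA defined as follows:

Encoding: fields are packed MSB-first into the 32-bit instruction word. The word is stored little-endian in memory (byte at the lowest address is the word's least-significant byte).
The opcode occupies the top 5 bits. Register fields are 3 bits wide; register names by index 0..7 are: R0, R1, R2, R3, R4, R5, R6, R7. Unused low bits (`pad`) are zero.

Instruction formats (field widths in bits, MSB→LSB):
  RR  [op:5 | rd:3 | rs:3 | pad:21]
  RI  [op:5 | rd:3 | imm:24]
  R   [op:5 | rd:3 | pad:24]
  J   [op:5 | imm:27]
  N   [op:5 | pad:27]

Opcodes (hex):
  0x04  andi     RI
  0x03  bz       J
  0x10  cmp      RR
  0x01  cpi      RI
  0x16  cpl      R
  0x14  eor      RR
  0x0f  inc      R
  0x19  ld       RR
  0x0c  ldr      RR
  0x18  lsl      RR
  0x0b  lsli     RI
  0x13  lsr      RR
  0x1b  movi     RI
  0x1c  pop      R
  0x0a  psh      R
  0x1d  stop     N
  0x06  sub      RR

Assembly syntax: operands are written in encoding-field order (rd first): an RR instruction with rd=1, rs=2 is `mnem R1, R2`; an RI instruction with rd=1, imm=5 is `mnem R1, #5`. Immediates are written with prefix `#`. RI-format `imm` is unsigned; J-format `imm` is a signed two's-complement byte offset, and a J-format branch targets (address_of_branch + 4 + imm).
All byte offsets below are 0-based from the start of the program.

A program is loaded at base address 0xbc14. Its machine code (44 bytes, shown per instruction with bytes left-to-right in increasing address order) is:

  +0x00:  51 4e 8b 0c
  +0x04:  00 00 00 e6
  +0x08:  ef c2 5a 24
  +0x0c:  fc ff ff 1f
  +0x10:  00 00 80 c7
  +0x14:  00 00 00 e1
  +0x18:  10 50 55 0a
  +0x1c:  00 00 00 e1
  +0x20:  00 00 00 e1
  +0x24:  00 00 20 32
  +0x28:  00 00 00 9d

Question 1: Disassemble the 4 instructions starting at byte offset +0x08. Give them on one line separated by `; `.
andi R4, #5948143; bz #-4; lsl R7, R4; pop R1

off 0x08: read ef c2 5a 24 as little → 0x245ac2ef
  op=0x245ac2ef>>27=0x4 ⇒ andi (RI)
  rd@[26:24]=0x4 ⇒ R4
  imm@[23:0]=0x5ac2ef ⇒ #5948143
off 0x0c: read fc ff ff 1f as little → 0x1ffffffc
  op=0x1ffffffc>>27=0x3 ⇒ bz (J)
  imm@[26:0]=0x7fffffc (s27→-4) ⇒ #-4
off 0x10: read 00 00 80 c7 as little → 0xc7800000
  op=0xc7800000>>27=0x18 ⇒ lsl (RR)
  rd@[26:24]=0x7 ⇒ R7
  rs@[23:21]=0x4 ⇒ R4
off 0x14: read 00 00 00 e1 as little → 0xe1000000
  op=0xe1000000>>27=0x1c ⇒ pop (R)
  rd@[26:24]=0x1 ⇒ R1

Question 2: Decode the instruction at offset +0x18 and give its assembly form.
[18] 10 50 55 0a → 0x0a555010
  op=0x0a555010>>27=0x1 ⇒ cpi (RI)
  [26:24] rd=2 = R2
  [23:0] imm=5591056 = #5591056

cpi R2, #5591056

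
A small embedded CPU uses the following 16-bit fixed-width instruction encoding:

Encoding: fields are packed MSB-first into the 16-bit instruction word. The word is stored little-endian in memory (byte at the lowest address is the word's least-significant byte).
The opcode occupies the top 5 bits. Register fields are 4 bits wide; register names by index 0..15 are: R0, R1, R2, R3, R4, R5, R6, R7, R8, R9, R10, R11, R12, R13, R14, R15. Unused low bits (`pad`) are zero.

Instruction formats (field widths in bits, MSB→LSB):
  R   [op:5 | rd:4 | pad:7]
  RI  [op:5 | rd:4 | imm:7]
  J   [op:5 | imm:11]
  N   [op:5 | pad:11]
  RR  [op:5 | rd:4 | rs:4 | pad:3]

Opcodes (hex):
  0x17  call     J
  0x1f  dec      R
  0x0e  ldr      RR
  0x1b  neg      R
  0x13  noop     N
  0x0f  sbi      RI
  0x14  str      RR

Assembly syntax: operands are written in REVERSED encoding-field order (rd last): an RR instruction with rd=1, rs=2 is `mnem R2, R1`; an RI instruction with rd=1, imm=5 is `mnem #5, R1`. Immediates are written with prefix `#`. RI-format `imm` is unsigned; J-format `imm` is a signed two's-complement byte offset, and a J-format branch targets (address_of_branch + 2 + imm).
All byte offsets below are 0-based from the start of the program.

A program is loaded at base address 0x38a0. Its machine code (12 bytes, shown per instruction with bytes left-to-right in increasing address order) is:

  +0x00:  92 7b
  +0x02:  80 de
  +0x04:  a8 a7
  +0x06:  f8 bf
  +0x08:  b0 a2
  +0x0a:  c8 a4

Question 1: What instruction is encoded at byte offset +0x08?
str R6, R5

@+08  little-endian(b0 a2) = 0xa2b0
  op=0xa2b0>>11=0x14 ⇒ str (RR)
  rd@[10:7]=0x5 ⇒ R5
  rs@[6:3]=0x6 ⇒ R6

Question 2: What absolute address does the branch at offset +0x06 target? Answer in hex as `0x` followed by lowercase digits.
off 0x06: read f8 bf as little → 0xbff8
  top 5b → 0x17 → call [J]
  [10:0] imm=2040 (s11→-8) = #-8
  target = base 0x38a0 + off 0x06 + 2 + imm -8 = 0x38a0

0x38a0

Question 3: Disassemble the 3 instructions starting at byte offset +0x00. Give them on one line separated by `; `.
sbi #18, R7; neg R13; str R5, R15

+0x00: 92 7b ⇒ word 0x7b92 (little)
  opcode bits[15:11]=0xf: sbi/RI
  rd@[10:7]=0x7 ⇒ R7
  imm@[6:0]=0x12 ⇒ #18
+0x02: 80 de ⇒ word 0xde80 (little)
  opcode bits[15:11]=0x1b: neg/R
  rd@[10:7]=0xd ⇒ R13
+0x04: a8 a7 ⇒ word 0xa7a8 (little)
  opcode bits[15:11]=0x14: str/RR
  rd@[10:7]=0xf ⇒ R15
  rs@[6:3]=0x5 ⇒ R5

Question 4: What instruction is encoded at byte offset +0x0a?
[0a] c8 a4 → 0xa4c8
  top 5b → 0x14 → str [RR]
  rd: (w>>7)&0xf=0x9 → R9
  rs: (w>>3)&0xf=0x9 → R9

str R9, R9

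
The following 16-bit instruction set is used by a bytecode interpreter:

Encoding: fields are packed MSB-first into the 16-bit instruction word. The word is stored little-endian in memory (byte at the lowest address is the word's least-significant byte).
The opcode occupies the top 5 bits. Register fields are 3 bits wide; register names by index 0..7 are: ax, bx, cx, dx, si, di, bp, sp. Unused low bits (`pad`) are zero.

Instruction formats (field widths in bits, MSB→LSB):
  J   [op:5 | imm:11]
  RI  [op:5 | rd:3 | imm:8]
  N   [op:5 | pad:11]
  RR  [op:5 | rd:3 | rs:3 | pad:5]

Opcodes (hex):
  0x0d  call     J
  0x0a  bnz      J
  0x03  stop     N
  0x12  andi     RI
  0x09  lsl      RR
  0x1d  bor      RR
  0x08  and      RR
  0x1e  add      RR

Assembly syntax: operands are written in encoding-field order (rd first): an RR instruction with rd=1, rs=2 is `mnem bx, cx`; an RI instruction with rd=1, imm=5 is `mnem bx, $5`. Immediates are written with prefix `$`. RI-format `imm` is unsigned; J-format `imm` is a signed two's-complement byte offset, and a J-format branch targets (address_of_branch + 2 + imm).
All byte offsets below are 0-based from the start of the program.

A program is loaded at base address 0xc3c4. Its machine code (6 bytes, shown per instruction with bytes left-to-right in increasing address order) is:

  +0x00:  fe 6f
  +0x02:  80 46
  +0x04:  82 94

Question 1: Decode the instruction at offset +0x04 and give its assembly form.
andi si, $130

[04] 82 94 → 0x9482
  op=0x9482>>11=0x12 ⇒ andi (RI)
  rd@[10:8]=0x4 ⇒ si
  imm@[7:0]=0x82 ⇒ $130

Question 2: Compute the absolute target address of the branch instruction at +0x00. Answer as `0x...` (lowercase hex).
[00] fe 6f → 0x6ffe
  opcode bits[15:11]=0xd: call/J
  imm@[10:0]=0x7fe (s11→-2) ⇒ $-2
  target = base 0xc3c4 + off 0x00 + 2 + imm -2 = 0xc3c4

0xc3c4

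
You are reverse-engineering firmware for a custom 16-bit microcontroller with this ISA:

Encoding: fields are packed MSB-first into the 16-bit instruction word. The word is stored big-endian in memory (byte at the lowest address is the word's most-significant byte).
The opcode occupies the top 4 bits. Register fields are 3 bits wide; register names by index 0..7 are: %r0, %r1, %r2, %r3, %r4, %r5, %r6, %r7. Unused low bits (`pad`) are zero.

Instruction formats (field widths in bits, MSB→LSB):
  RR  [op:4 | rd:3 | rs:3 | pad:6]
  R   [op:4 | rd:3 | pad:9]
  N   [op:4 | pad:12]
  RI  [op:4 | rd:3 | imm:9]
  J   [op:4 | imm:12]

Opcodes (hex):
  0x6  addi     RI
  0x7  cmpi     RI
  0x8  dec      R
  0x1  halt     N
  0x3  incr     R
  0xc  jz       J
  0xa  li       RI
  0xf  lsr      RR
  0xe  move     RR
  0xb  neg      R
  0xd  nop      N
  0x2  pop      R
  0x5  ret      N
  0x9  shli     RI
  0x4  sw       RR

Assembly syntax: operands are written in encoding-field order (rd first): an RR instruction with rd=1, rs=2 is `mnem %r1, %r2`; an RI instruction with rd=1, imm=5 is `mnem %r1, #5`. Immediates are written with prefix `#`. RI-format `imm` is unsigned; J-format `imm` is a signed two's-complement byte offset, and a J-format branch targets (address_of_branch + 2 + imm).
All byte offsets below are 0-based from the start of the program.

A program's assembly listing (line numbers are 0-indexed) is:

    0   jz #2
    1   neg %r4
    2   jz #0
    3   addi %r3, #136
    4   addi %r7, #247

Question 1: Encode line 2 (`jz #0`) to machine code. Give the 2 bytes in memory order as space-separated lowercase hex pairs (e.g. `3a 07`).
2. jz fields op=0xc:4|imm=0:12 → word c000h → c0 00

c0 00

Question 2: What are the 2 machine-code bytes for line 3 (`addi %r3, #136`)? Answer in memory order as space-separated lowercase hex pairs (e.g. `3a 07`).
66 88

3. addi fields op=0x6:4|rd=3:3|imm=136:9 → word 6688h → 66 88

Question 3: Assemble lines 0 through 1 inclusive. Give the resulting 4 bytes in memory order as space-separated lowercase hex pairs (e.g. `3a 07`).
c0 02 b8 00

0. jz fields op=0xc:4|imm=2:12 → word c002h → c0 02
1. neg fields op=0xb:4|rd=4:3|pad=0:9 → word b800h → b8 00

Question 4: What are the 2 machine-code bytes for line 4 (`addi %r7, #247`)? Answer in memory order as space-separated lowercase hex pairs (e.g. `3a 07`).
L4: addi op=0x6:4|rd=7:3|imm=247:9 ⇒ 0x6ef7 ⇒ big 6e f7

6e f7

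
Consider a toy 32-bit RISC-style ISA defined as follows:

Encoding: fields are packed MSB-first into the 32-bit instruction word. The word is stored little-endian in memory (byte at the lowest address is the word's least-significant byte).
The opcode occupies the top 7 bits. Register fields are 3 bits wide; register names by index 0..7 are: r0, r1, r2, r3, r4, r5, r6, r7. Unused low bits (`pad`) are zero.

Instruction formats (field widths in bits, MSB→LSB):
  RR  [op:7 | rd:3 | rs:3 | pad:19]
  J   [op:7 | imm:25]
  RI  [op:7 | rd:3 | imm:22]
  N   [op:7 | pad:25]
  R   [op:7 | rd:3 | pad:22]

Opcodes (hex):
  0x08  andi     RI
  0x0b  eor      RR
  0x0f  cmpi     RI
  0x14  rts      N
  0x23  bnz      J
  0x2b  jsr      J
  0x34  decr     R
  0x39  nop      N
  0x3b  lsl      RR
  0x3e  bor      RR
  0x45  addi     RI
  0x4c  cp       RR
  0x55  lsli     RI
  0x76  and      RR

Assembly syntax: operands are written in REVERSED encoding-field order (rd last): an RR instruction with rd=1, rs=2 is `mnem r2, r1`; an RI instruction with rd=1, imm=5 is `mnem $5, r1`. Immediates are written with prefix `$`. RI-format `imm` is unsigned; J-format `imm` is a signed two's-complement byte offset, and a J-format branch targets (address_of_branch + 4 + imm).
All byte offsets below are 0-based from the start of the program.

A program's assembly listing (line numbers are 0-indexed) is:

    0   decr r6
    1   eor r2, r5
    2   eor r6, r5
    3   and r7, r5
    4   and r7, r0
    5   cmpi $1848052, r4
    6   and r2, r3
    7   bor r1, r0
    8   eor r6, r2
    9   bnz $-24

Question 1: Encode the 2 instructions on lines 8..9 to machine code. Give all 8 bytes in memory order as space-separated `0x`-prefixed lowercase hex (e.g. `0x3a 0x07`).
0x00 0x00 0xb0 0x16 0xe8 0xff 0xff 0x47

line 8 (eor): pack op=0xb:7|rd=2:3|rs=6:3|pad=0:19 = 0x16b00000; little→ 00 00 b0 16
line 9 (bnz): pack op=0x23:7|imm=-24:25 = 0x47ffffe8; little→ e8 ff ff 47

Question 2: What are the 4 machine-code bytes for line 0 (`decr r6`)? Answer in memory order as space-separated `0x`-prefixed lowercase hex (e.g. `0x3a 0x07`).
0. decr fields op=0x34:7|rd=6:3|pad=0:22 → word 69800000h → 00 00 80 69

0x00 0x00 0x80 0x69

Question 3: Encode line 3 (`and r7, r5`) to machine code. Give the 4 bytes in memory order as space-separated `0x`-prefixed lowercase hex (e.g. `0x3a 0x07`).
line 3 (and): pack op=0x76:7|rd=5:3|rs=7:3|pad=0:19 = 0xed780000; little→ 00 00 78 ed

0x00 0x00 0x78 0xed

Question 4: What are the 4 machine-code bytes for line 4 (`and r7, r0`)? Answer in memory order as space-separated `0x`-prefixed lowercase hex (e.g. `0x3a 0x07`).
L4: and op=0x76:7|rd=0:3|rs=7:3|pad=0:19 ⇒ 0xec380000 ⇒ little 00 00 38 ec

0x00 0x00 0x38 0xec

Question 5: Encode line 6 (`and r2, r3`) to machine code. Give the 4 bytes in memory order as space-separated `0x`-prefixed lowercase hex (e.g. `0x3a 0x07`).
0x00 0x00 0xd0 0xec

6. and fields op=0x76:7|rd=3:3|rs=2:3|pad=0:19 → word ecd00000h → 00 00 d0 ec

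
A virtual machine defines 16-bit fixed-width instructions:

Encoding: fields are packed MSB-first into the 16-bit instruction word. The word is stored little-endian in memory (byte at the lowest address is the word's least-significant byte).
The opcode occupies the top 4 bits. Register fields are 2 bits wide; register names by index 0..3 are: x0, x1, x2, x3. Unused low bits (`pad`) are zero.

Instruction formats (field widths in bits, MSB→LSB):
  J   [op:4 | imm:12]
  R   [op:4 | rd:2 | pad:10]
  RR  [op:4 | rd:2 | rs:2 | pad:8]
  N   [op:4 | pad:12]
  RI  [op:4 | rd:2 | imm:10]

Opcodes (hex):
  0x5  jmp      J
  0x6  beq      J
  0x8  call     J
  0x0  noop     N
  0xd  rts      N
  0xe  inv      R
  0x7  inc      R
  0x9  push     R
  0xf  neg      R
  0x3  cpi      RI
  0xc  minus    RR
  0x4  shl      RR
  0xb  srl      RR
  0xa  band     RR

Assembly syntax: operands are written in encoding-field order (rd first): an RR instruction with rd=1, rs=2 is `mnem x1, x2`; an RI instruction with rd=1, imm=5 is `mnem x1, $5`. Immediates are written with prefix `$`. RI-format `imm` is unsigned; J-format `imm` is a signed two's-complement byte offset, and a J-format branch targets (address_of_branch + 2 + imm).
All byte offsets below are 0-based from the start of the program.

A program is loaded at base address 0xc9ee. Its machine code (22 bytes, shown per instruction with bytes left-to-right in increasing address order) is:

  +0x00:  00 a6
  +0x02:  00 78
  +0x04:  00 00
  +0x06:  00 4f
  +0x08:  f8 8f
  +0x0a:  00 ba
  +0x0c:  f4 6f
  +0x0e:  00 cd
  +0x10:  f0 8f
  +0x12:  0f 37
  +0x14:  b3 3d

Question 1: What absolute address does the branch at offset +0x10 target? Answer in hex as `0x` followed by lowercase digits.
0xc9f0

+0x10: f0 8f ⇒ word 0x8ff0 (little)
  top 4b → 0x8 → call [J]
  imm@[11:0]=0xff0 (s12→-16) ⇒ $-16
  target = base 0xc9ee + off 0x10 + 2 + imm -16 = 0xc9f0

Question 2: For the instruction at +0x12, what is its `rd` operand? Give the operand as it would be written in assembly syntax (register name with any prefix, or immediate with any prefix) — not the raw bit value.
x1

+0x12: 0f 37 ⇒ word 0x370f (little)
  opcode bits[15:12]=0x3: cpi/RI
  rd@[11:10]=0x1 ⇒ x1
  imm@[9:0]=0x30f ⇒ $783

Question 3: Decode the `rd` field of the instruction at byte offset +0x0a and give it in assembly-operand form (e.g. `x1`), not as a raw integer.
+0x0a: 00 ba ⇒ word 0xba00 (little)
  op=0xba00>>12=0xb ⇒ srl (RR)
  rd@[11:10]=0x2 ⇒ x2
  rs@[9:8]=0x2 ⇒ x2

x2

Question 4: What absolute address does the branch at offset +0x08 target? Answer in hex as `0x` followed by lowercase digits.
0xc9f0

+0x08: f8 8f ⇒ word 0x8ff8 (little)
  op=0x8ff8>>12=0x8 ⇒ call (J)
  imm@[11:0]=0xff8 (s12→-8) ⇒ $-8
  target = base 0xc9ee + off 0x08 + 2 + imm -8 = 0xc9f0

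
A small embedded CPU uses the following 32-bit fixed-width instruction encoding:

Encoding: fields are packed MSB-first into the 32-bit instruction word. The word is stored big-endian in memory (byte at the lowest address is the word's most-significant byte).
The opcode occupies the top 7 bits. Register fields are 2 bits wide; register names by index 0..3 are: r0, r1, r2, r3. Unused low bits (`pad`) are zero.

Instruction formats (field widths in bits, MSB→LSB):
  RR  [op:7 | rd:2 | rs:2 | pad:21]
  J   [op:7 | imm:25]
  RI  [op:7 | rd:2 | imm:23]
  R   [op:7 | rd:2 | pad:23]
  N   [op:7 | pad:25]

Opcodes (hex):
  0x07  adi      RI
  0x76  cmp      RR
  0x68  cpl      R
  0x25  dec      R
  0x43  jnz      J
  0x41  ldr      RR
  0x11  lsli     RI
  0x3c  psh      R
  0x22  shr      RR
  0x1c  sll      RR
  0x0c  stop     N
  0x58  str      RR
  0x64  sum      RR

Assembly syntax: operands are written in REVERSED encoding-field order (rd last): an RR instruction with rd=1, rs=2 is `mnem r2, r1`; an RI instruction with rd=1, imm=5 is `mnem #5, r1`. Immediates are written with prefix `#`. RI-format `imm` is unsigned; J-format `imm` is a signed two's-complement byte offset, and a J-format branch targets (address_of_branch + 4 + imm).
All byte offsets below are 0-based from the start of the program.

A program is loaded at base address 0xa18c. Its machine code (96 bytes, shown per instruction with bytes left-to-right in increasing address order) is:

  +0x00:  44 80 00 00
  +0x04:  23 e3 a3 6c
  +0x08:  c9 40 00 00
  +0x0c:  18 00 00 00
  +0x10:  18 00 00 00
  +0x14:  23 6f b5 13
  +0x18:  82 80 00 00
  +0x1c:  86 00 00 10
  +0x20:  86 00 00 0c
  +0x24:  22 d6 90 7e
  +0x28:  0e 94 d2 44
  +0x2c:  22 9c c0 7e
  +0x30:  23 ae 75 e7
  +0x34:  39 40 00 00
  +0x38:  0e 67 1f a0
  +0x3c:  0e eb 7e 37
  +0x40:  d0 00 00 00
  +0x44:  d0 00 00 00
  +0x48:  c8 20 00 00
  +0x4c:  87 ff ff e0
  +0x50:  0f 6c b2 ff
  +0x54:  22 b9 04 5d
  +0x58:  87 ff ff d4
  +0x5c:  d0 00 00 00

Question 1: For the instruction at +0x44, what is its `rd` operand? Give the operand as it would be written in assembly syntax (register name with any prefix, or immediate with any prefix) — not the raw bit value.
r0

+0x44: d0 00 00 00 ⇒ word 0xd0000000 (big)
  opcode bits[31:25]=0x68: cpl/R
  rd@[24:23]=0x0 ⇒ r0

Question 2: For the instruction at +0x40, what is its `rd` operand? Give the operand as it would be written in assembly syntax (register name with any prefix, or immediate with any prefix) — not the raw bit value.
r0

+0x40: d0 00 00 00 ⇒ word 0xd0000000 (big)
  op=0xd0000000>>25=0x68 ⇒ cpl (R)
  rd@[24:23]=0x0 ⇒ r0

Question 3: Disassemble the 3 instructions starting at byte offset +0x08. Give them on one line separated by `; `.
sum r2, r2; stop; stop

+0x08: c9 40 00 00 ⇒ word 0xc9400000 (big)
  op=0xc9400000>>25=0x64 ⇒ sum (RR)
  rd@[24:23]=0x2 ⇒ r2
  rs@[22:21]=0x2 ⇒ r2
+0x0c: 18 00 00 00 ⇒ word 0x18000000 (big)
  op=0x18000000>>25=0xc ⇒ stop (N)
+0x10: 18 00 00 00 ⇒ word 0x18000000 (big)
  op=0x18000000>>25=0xc ⇒ stop (N)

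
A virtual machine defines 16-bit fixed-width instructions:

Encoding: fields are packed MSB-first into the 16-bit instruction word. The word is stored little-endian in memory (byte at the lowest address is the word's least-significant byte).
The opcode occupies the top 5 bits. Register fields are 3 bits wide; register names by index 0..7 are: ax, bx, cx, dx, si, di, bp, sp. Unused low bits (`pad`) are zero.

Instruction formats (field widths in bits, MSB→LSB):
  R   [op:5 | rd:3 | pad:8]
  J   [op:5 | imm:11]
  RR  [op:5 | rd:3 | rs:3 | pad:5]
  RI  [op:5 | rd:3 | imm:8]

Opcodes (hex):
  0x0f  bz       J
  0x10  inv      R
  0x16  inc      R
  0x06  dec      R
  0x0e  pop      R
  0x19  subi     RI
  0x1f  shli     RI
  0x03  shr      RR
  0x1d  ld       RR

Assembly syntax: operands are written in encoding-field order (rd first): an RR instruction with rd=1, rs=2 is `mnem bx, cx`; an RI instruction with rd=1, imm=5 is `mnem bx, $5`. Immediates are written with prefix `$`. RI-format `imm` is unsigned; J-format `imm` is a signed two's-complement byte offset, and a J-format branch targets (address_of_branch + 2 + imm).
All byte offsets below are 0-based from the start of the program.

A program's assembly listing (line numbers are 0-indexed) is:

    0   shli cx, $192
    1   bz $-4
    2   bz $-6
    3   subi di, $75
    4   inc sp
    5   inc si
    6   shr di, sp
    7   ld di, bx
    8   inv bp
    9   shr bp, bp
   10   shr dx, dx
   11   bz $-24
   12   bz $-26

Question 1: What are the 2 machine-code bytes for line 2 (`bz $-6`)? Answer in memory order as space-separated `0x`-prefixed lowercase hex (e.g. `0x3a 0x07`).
line 2 (bz): pack op=0xf:5|imm=-6:11 = 0x7ffa; little→ fa 7f

0xfa 0x7f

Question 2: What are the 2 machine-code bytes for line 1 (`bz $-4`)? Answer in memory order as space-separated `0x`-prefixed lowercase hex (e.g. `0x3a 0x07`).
0xfc 0x7f

1. bz fields op=0xf:5|imm=-4:11 → word 7ffch → fc 7f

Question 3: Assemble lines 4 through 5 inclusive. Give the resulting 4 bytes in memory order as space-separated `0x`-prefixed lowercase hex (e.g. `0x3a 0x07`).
0x00 0xb7 0x00 0xb4

L4: inc op=0x16:5|rd=7:3|pad=0:8 ⇒ 0xb700 ⇒ little 00 b7
L5: inc op=0x16:5|rd=4:3|pad=0:8 ⇒ 0xb400 ⇒ little 00 b4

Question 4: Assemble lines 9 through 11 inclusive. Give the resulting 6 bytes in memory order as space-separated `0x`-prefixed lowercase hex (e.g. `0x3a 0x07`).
0xc0 0x1e 0x60 0x1b 0xe8 0x7f

line 9 (shr): pack op=0x3:5|rd=6:3|rs=6:3|pad=0:5 = 0x1ec0; little→ c0 1e
line 10 (shr): pack op=0x3:5|rd=3:3|rs=3:3|pad=0:5 = 0x1b60; little→ 60 1b
line 11 (bz): pack op=0xf:5|imm=-24:11 = 0x7fe8; little→ e8 7f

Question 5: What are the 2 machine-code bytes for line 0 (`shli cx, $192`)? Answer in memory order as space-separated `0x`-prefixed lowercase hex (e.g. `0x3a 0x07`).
0. shli fields op=0x1f:5|rd=2:3|imm=192:8 → word fac0h → c0 fa

0xc0 0xfa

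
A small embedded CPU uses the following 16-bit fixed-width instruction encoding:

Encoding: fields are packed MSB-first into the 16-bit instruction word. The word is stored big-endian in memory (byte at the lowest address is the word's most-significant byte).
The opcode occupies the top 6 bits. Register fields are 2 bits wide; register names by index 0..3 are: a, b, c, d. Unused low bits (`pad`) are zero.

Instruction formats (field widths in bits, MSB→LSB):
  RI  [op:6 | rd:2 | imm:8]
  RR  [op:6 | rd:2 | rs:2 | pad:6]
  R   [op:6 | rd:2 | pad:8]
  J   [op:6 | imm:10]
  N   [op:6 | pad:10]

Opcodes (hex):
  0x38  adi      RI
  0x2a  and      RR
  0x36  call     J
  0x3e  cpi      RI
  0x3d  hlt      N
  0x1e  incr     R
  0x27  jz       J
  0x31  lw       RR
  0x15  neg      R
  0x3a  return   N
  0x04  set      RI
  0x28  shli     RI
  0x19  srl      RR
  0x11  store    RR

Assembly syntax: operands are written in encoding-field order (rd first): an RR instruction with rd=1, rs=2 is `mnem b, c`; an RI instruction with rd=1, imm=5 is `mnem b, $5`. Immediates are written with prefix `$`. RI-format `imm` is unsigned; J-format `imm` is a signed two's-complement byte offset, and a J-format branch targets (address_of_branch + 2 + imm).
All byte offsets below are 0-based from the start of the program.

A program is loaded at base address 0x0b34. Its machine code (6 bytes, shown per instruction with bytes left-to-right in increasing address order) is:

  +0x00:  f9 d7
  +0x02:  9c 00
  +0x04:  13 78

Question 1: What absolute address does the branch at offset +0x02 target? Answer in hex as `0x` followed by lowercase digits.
0x0b38

+0x02: 9c 00 ⇒ word 0x9c00 (big)
  top 6b → 0x27 → jz [J]
  imm: (w>>0)&0x3ff=0x0 → $0
  target = base 0x0b34 + off 0x02 + 2 + imm 0 = 0x0b38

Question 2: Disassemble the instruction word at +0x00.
+0x00: f9 d7 ⇒ word 0xf9d7 (big)
  op=0xf9d7>>10=0x3e ⇒ cpi (RI)
  [9:8] rd=1 = b
  [7:0] imm=215 = $215

cpi b, $215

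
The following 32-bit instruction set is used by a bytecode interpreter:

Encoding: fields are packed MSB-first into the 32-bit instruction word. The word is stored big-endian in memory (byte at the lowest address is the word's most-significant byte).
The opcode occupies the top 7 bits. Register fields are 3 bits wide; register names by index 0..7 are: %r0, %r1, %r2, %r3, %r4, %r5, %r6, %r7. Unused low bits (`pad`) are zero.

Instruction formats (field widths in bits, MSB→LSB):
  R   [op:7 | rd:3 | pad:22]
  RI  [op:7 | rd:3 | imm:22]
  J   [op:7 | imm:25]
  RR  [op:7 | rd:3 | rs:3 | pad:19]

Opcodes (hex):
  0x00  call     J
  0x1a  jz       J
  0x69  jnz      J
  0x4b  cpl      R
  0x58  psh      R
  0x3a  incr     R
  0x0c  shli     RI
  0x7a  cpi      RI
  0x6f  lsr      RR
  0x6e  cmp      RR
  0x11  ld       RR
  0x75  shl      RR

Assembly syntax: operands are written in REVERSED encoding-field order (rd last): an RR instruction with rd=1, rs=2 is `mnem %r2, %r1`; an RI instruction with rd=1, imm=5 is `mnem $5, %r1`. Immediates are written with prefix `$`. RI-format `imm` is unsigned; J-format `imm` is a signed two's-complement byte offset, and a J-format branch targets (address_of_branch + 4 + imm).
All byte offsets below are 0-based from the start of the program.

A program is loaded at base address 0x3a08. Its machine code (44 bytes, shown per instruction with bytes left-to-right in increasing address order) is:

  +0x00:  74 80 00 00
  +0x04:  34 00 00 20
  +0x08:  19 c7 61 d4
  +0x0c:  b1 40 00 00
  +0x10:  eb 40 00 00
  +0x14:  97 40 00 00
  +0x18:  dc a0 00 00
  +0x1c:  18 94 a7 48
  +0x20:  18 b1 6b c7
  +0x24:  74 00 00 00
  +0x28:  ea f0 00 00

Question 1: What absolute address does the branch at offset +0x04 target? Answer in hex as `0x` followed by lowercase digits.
0x3a30

off 0x04: read 34 00 00 20 as big → 0x34000020
  top 7b → 0x1a → jz [J]
  imm@[24:0]=0x20 ⇒ $32
  target = base 0x3a08 + off 0x04 + 4 + imm 32 = 0x3a30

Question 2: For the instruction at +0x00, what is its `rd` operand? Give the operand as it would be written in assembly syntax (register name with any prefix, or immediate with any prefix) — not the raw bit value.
%r2

[00] 74 80 00 00 → 0x74800000
  opcode bits[31:25]=0x3a: incr/R
  rd: (w>>22)&0x7=0x2 → %r2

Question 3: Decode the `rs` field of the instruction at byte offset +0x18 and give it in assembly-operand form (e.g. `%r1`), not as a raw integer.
%r4

[18] dc a0 00 00 → 0xdca00000
  top 7b → 0x6e → cmp [RR]
  [24:22] rd=2 = %r2
  [21:19] rs=4 = %r4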